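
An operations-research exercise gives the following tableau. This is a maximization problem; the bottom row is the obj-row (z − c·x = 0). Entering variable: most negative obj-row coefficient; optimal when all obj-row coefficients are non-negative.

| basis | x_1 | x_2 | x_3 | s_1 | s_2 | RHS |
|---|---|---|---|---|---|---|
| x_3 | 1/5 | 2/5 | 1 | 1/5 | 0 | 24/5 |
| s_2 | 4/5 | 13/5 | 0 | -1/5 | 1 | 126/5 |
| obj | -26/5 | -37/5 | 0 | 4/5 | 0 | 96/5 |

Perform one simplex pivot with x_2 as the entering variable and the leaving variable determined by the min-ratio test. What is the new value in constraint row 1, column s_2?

-2/13

Ratio test on column x_2 — row 1: (24/5)/(2/5) = 12; row 2: (126/5)/(13/5) = 126/13. Minimum is 126/13 at row 2 (s_2 leaves); pivot element 13/5.
Divide row 2 by 13/5; eliminate column x_2 from the other rows.
Row 1 update in column s_2: 0 − (2/5)·(5/13) = -2/13.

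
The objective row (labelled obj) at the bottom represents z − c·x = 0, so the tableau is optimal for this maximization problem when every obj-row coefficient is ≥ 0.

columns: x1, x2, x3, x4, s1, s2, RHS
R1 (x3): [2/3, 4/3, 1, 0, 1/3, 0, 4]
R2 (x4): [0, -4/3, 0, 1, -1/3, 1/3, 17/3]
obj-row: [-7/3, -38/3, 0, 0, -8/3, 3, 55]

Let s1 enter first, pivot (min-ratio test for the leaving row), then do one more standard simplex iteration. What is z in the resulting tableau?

93

Ratio test on column s1 — row 1: 4/(1/3) = 12; row 2: entry -1/3 ≤ 0. Minimum is 12 at row 1 (x3 leaves); pivot element 1/3.
Pivot on row 1; the obj-row RHS becomes 55 − (-8/3)·12 = 87.
Next entering variable (most negative obj-row entry -2): x2.
Ratio test on column x2 — row 1: 12/4 = 3; row 2: entry 0 ≤ 0. Minimum is 3 at row 1 (s1 leaves); pivot element 4.
After the second pivot the obj-row RHS is 87 − (-2)·3 = 93.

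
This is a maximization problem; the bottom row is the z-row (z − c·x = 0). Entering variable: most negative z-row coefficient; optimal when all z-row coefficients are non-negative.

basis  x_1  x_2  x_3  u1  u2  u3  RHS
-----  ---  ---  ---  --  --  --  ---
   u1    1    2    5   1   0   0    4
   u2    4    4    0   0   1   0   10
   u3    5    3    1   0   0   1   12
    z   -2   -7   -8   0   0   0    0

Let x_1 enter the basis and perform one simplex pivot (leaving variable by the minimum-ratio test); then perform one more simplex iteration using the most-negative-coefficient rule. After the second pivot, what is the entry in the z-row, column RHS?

22/3

Ratio test on column x_1 — row 1: 4/1 = 4; row 2: 10/4 = 5/2; row 3: 12/5 = 12/5. Minimum is 12/5 at row 3 (u3 leaves); pivot element 5.
Divide row 3 by 5; eliminate column x_1 from the other rows.
Second iteration: most negative z-row entry is -38/5 in column x_3, so x_3 enters.
Ratio test on column x_3 — row 1: (8/5)/(24/5) = 1/3; row 2: entry -4/5 ≤ 0; row 3: (12/5)/(1/5) = 12. Minimum is 1/3 at row 1 (u1 leaves); pivot element 24/5.
Divide row 1 by 24/5; eliminate column x_3 from the other rows.
After both pivots, the entry at the z-row, column RHS is 22/3.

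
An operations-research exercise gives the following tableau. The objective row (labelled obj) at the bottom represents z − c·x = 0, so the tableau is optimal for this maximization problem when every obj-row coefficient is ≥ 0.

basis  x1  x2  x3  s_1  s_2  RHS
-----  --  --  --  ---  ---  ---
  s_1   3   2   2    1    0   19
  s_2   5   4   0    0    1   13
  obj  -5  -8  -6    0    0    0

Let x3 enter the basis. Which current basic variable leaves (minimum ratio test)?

s_1

Column x3 entries and ratios — s_1: 19/2 = 19/2; s_2: 0 ≤ 0, skip.
Smallest ratio is 19/2 in the row of s_1, so s_1 leaves.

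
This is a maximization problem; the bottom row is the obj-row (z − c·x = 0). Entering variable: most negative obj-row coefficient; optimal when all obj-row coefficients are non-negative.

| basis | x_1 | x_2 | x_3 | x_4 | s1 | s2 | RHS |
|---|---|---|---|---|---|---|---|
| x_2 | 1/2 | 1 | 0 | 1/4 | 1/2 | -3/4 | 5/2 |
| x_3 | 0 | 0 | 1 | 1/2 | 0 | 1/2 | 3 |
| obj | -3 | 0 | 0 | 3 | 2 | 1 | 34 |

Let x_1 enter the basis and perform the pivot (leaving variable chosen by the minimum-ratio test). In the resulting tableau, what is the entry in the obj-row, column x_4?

9/2

Ratio test on column x_1 — row 1: (5/2)/(1/2) = 5; row 2: entry 0 ≤ 0. Minimum is 5 at row 1 (x_2 leaves); pivot element 1/2.
Divide row 1 by 1/2; eliminate column x_1 from the other rows.
obj-row update in column x_4: 3 − (-3)·(1/2) = 9/2.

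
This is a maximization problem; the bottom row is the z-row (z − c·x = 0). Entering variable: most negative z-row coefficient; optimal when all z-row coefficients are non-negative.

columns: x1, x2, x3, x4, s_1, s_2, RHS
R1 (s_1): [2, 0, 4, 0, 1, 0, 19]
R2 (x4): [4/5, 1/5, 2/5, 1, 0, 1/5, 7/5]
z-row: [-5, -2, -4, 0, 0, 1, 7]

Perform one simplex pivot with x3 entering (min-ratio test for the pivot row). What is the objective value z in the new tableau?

Ratio test on column x3 — row 1: 19/4 = 19/4; row 2: (7/5)/(2/5) = 7/2. Minimum is 7/2 at row 2 (x4 leaves); pivot element 2/5.
Pivot on row 2; the z-row RHS becomes 7 − (-4)·(7/2) = 21.

21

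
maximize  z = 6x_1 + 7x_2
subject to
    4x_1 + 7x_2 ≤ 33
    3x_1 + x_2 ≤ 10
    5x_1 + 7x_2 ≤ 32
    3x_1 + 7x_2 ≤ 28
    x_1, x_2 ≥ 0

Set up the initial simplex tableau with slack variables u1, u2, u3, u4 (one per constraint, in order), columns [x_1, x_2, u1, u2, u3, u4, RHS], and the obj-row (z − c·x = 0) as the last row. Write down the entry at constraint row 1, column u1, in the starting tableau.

1

Slack u1 belongs to constraint 1; its column is the unit vector e_1, so the entry in row 1 is 1.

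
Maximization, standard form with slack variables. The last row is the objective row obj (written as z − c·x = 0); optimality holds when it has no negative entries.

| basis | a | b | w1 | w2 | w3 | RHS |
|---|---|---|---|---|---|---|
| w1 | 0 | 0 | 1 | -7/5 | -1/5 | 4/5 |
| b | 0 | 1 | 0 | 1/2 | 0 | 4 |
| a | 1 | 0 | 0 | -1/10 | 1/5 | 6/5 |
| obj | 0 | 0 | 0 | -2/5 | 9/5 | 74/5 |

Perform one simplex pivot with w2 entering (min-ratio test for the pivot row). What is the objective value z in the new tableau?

18

Ratio test on column w2 — row 1: entry -7/5 ≤ 0; row 2: 4/(1/2) = 8; row 3: entry -1/10 ≤ 0. Minimum is 8 at row 2 (b leaves); pivot element 1/2.
Pivot on row 2; the obj-row RHS becomes 74/5 − (-2/5)·8 = 18.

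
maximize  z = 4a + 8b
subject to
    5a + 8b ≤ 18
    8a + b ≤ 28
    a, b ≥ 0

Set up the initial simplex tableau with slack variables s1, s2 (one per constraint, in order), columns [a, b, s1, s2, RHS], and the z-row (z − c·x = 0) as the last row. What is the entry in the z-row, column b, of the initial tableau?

The z-row carries the negated objective coefficients: the b entry is -8.

-8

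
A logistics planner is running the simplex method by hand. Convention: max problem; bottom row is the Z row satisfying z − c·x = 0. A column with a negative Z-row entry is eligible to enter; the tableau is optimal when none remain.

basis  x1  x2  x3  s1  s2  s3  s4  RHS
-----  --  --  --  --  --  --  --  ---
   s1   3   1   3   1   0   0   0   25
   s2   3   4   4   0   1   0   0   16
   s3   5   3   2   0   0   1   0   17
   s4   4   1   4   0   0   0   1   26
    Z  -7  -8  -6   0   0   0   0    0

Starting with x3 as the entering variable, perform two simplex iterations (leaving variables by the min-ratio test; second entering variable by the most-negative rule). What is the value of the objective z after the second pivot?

213/7

Ratio test on column x3 — row 1: 25/3 = 25/3; row 2: 16/4 = 4; row 3: 17/2 = 17/2; row 4: 26/4 = 13/2. Minimum is 4 at row 2 (s2 leaves); pivot element 4.
Pivot on row 2; the Z-row RHS becomes 0 − (-6)·4 = 24.
Next entering variable (most negative Z-row entry -5/2): x1.
Ratio test on column x1 — row 1: 13/(3/4) = 52/3; row 2: 4/(3/4) = 16/3; row 3: 9/(7/2) = 18/7; row 4: 10/1 = 10. Minimum is 18/7 at row 3 (s3 leaves); pivot element 7/2.
After the second pivot the Z-row RHS is 24 − (-5/2)·(18/7) = 213/7.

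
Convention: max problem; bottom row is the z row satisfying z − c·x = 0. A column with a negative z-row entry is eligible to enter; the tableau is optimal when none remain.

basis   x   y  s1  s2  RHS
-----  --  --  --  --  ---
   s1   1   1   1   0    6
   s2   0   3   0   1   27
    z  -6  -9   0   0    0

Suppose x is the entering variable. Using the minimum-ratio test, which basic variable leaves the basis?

Column x entries and ratios — s1: 6/1 = 6; s2: 0 ≤ 0, skip.
Smallest ratio is 6 in the row of s1, so s1 leaves.

s1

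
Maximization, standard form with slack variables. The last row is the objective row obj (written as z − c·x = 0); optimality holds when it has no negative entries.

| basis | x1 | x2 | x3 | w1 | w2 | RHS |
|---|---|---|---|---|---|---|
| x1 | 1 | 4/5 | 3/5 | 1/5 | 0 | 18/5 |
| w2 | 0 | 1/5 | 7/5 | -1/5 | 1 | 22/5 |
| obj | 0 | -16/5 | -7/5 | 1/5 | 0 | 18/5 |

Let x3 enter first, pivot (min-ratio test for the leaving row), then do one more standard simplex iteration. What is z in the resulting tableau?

Ratio test on column x3 — row 1: (18/5)/(3/5) = 6; row 2: (22/5)/(7/5) = 22/7. Minimum is 22/7 at row 2 (w2 leaves); pivot element 7/5.
Pivot on row 2; the obj-row RHS becomes 18/5 − (-7/5)·(22/7) = 8.
Next entering variable (most negative obj-row entry -3): x2.
Ratio test on column x2 — row 1: (12/7)/(5/7) = 12/5; row 2: (22/7)/(1/7) = 22. Minimum is 12/5 at row 1 (x1 leaves); pivot element 5/7.
After the second pivot the obj-row RHS is 8 − (-3)·(12/5) = 76/5.

76/5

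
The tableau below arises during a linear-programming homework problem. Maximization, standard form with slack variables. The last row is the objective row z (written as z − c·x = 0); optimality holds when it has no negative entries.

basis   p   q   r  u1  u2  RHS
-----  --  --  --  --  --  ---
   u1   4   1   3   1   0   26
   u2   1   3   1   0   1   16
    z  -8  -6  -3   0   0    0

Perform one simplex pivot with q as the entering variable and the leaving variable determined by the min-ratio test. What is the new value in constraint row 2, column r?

1/3

Ratio test on column q — row 1: 26/1 = 26; row 2: 16/3 = 16/3. Minimum is 16/3 at row 2 (u2 leaves); pivot element 3.
Divide row 2 by 3; eliminate column q from the other rows.
In the new row 2, the r entry is the old entry divided by the pivot: 1/3 = 1/3.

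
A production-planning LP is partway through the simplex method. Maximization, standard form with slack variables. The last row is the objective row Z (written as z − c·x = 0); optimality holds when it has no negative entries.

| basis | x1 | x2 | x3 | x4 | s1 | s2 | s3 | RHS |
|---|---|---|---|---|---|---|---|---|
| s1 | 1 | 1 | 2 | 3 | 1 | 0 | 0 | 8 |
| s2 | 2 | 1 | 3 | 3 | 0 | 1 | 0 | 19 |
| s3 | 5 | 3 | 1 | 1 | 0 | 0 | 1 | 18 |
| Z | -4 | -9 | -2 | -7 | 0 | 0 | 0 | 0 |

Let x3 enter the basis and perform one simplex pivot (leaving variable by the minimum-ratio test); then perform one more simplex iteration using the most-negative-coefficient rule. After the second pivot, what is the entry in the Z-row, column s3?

Ratio test on column x3 — row 1: 8/2 = 4; row 2: 19/3 = 19/3; row 3: 18/1 = 18. Minimum is 4 at row 1 (s1 leaves); pivot element 2.
Divide row 1 by 2; eliminate column x3 from the other rows.
Second iteration: most negative Z-row entry is -8 in column x2, so x2 enters.
Ratio test on column x2 — row 1: 4/(1/2) = 8; row 2: entry -1/2 ≤ 0; row 3: 14/(5/2) = 28/5. Minimum is 28/5 at row 3 (s3 leaves); pivot element 5/2.
Divide row 3 by 5/2; eliminate column x2 from the other rows.
After both pivots, the entry at the Z-row, column s3 is 16/5.

16/5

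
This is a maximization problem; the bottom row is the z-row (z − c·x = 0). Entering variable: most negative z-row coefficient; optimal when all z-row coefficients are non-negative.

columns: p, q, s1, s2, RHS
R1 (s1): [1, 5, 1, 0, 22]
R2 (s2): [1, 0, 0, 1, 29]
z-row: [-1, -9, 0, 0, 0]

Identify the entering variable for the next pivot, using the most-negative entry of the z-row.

Negative z-row entries: p: -1, q: -9.
The most negative is -9 in column q, so q enters.

q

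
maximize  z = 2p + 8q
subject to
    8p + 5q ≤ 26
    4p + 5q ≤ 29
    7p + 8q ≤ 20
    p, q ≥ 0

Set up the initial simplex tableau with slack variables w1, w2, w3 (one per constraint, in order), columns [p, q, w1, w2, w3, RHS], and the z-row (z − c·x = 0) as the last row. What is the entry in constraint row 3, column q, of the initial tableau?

8

Constraint 3 has coefficient 8 on q.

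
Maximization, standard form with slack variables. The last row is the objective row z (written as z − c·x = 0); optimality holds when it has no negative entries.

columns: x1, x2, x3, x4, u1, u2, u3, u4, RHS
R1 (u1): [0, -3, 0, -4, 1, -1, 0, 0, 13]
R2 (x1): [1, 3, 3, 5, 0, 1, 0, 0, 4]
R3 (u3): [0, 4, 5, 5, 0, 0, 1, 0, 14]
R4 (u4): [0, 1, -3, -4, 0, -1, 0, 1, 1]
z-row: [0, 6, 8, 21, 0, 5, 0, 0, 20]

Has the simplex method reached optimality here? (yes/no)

yes

Every z-row coefficient is ≥ 0, so the tableau is optimal.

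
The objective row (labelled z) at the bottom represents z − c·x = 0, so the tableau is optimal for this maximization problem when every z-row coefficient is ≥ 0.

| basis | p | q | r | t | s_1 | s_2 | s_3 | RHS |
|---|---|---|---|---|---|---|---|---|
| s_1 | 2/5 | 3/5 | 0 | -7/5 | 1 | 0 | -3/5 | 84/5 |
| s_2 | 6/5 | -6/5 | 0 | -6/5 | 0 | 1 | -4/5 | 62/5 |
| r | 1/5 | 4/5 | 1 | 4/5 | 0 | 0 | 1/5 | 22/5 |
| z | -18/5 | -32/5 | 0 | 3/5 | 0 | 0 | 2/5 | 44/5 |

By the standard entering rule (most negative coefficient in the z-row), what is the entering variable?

q

Negative z-row entries: p: -18/5, q: -32/5.
The most negative is -32/5 in column q, so q enters.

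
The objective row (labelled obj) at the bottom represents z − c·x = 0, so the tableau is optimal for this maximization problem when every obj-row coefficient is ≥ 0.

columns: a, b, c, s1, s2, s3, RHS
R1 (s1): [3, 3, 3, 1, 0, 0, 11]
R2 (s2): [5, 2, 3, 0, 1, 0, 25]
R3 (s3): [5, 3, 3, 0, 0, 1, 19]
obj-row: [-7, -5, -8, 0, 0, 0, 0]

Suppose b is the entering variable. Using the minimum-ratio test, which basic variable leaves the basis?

Column b entries and ratios — s1: 11/3 = 11/3; s2: 25/2 = 25/2; s3: 19/3 = 19/3.
Smallest ratio is 11/3 in the row of s1, so s1 leaves.

s1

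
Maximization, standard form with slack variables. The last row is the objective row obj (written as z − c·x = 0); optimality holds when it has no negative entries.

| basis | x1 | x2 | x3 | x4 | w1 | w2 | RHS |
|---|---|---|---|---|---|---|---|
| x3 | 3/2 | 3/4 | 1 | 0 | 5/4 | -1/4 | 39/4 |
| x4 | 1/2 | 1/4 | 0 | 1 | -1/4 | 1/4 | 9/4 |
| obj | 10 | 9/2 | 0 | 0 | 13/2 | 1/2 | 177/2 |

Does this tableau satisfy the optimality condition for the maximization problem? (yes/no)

Every obj-row coefficient is ≥ 0, so the tableau is optimal.

yes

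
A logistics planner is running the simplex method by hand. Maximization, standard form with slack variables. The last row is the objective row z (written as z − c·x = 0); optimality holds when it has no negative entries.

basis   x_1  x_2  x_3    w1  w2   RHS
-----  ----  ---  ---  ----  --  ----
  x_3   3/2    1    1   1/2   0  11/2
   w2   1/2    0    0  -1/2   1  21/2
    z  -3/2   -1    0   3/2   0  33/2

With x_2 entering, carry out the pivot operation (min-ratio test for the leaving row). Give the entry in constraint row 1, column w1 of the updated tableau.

1/2

Ratio test on column x_2 — row 1: (11/2)/1 = 11/2; row 2: entry 0 ≤ 0. Minimum is 11/2 at row 1 (x_3 leaves); pivot element 1.
Divide row 1 by 1; eliminate column x_2 from the other rows.
In the new row 1, the w1 entry is the old entry divided by the pivot: (1/2)/1 = 1/2.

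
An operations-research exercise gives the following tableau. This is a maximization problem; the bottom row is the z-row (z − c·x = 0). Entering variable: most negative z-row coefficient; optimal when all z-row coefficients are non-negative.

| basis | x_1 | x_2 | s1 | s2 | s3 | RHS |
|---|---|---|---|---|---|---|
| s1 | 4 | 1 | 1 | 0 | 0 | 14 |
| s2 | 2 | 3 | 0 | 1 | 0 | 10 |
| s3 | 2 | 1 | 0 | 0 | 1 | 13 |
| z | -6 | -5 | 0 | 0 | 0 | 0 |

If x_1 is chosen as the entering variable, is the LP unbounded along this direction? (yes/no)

no

Column x_1 has positive entries in row(s) 1, 2, 3, so the ratio test bounds it — not unbounded.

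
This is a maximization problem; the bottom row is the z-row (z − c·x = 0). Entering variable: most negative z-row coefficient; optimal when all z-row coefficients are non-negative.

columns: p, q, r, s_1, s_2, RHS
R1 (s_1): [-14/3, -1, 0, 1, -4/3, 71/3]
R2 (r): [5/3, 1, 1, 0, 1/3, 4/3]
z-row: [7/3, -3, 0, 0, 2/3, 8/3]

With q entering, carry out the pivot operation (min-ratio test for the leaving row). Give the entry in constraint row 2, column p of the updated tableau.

5/3

Ratio test on column q — row 1: entry -1 ≤ 0; row 2: (4/3)/1 = 4/3. Minimum is 4/3 at row 2 (r leaves); pivot element 1.
Divide row 2 by 1; eliminate column q from the other rows.
In the new row 2, the p entry is the old entry divided by the pivot: (5/3)/1 = 5/3.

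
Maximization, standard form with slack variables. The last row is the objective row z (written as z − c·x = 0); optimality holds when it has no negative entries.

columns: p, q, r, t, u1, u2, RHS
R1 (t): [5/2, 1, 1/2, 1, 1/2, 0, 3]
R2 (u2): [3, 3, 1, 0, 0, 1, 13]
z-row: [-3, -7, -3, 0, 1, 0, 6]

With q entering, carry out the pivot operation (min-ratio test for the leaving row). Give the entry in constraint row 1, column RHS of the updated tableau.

Ratio test on column q — row 1: 3/1 = 3; row 2: 13/3 = 13/3. Minimum is 3 at row 1 (t leaves); pivot element 1.
Divide row 1 by 1; eliminate column q from the other rows.
In the new row 1, the RHS entry is the old entry divided by the pivot: 3/1 = 3.

3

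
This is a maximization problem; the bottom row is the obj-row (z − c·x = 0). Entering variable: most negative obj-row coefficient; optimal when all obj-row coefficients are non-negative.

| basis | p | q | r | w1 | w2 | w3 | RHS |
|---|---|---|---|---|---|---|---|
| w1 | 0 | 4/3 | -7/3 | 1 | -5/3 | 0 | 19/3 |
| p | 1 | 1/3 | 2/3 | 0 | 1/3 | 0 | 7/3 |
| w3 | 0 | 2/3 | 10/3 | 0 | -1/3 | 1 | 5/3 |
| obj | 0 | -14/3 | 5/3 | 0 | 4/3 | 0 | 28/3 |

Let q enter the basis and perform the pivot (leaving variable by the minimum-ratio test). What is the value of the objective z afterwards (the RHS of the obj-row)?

Ratio test on column q — row 1: (19/3)/(4/3) = 19/4; row 2: (7/3)/(1/3) = 7; row 3: (5/3)/(2/3) = 5/2. Minimum is 5/2 at row 3 (w3 leaves); pivot element 2/3.
Pivot on row 3; the obj-row RHS becomes 28/3 − (-14/3)·(5/2) = 21.

21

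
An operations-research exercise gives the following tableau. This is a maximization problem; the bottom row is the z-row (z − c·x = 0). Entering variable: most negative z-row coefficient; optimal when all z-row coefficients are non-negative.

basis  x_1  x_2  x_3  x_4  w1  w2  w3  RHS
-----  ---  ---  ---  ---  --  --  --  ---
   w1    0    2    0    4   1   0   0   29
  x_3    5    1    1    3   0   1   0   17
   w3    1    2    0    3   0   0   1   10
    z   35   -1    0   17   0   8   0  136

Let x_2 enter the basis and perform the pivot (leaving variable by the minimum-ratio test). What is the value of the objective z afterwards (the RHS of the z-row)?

Ratio test on column x_2 — row 1: 29/2 = 29/2; row 2: 17/1 = 17; row 3: 10/2 = 5. Minimum is 5 at row 3 (w3 leaves); pivot element 2.
Pivot on row 3; the z-row RHS becomes 136 − (-1)·5 = 141.

141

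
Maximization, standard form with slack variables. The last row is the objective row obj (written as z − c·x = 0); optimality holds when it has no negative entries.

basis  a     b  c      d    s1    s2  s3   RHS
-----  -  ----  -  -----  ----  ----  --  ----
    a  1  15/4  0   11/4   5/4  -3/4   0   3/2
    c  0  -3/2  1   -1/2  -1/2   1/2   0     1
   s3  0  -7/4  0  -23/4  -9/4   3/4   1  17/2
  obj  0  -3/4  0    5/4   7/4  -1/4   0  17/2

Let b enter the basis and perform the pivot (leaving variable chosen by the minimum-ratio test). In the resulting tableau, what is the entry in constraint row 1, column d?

11/15

Ratio test on column b — row 1: (3/2)/(15/4) = 2/5; row 2: entry -3/2 ≤ 0; row 3: entry -7/4 ≤ 0. Minimum is 2/5 at row 1 (a leaves); pivot element 15/4.
Divide row 1 by 15/4; eliminate column b from the other rows.
In the new row 1, the d entry is the old entry divided by the pivot: (11/4)/(15/4) = 11/15.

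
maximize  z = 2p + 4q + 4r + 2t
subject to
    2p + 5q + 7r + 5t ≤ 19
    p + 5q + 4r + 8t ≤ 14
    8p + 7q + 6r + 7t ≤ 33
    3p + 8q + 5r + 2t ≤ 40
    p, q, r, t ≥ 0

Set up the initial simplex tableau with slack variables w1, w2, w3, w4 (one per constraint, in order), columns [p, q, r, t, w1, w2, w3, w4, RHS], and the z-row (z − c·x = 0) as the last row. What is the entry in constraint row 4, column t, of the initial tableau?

Constraint 4 has coefficient 2 on t.

2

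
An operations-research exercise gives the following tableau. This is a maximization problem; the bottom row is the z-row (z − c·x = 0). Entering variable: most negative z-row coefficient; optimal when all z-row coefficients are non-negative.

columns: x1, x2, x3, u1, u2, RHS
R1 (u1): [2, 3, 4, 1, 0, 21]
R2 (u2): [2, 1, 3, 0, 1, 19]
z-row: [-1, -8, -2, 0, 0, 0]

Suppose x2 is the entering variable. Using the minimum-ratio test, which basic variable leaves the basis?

u1

Column x2 entries and ratios — u1: 21/3 = 7; u2: 19/1 = 19.
Smallest ratio is 7 in the row of u1, so u1 leaves.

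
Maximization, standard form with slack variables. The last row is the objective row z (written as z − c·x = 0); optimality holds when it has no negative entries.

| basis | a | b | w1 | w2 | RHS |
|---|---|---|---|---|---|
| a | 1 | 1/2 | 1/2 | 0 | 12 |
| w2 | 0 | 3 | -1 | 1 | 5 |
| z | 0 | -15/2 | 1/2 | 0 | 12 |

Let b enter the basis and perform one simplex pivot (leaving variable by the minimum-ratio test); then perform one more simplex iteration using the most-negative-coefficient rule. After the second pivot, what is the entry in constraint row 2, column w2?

1/4

Ratio test on column b — row 1: 12/(1/2) = 24; row 2: 5/3 = 5/3. Minimum is 5/3 at row 2 (w2 leaves); pivot element 3.
Divide row 2 by 3; eliminate column b from the other rows.
Second iteration: most negative z-row entry is -2 in column w1, so w1 enters.
Ratio test on column w1 — row 1: (67/6)/(2/3) = 67/4; row 2: entry -1/3 ≤ 0. Minimum is 67/4 at row 1 (a leaves); pivot element 2/3.
Divide row 1 by 2/3; eliminate column w1 from the other rows.
After both pivots, the entry at constraint row 2, column w2 is 1/4.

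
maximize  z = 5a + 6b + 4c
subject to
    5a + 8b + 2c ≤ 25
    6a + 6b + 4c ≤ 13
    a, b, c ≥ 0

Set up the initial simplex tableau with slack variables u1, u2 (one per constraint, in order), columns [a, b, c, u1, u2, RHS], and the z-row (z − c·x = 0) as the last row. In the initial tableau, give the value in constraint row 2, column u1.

0

Slack u1 belongs to constraint 1; its column is the unit vector e_1, so the entry in row 2 is 0.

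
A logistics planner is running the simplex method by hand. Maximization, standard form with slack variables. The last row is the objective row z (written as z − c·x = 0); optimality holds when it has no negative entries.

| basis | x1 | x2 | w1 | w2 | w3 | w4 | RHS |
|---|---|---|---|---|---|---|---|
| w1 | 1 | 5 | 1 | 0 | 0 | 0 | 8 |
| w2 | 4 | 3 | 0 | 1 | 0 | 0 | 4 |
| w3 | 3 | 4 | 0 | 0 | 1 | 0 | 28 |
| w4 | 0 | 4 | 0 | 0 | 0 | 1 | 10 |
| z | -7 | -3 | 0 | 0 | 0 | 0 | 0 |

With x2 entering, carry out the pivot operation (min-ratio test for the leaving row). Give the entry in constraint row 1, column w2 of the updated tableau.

Ratio test on column x2 — row 1: 8/5 = 8/5; row 2: 4/3 = 4/3; row 3: 28/4 = 7; row 4: 10/4 = 5/2. Minimum is 4/3 at row 2 (w2 leaves); pivot element 3.
Divide row 2 by 3; eliminate column x2 from the other rows.
Row 1 update in column w2: 0 − 5·(1/3) = -5/3.

-5/3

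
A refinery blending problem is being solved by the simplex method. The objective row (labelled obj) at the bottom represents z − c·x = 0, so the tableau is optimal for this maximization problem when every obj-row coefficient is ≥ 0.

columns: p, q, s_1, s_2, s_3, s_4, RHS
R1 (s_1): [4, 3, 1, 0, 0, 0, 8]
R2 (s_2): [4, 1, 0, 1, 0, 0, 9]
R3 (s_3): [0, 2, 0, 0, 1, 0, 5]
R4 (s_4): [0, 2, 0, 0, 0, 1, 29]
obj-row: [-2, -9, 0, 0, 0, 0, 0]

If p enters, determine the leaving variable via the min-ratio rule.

s_1

Column p entries and ratios — s_1: 8/4 = 2; s_2: 9/4 = 9/4; s_3: 0 ≤ 0, skip; s_4: 0 ≤ 0, skip.
Smallest ratio is 2 in the row of s_1, so s_1 leaves.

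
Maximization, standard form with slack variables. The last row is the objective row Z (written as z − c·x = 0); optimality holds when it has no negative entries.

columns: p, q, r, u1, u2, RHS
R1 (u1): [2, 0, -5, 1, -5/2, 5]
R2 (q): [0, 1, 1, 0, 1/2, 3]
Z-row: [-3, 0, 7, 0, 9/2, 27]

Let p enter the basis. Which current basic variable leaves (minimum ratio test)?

u1

Column p entries and ratios — u1: 5/2 = 5/2; q: 0 ≤ 0, skip.
Smallest ratio is 5/2 in the row of u1, so u1 leaves.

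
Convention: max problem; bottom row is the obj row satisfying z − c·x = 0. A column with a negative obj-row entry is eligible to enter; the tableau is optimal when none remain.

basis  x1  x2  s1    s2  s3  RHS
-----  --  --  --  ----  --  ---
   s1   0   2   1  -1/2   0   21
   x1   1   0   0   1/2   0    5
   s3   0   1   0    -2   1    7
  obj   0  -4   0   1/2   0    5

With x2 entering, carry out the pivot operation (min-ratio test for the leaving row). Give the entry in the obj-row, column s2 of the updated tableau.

-15/2

Ratio test on column x2 — row 1: 21/2 = 21/2; row 2: entry 0 ≤ 0; row 3: 7/1 = 7. Minimum is 7 at row 3 (s3 leaves); pivot element 1.
Divide row 3 by 1; eliminate column x2 from the other rows.
obj-row update in column s2: 1/2 − (-4)·(-2) = -15/2.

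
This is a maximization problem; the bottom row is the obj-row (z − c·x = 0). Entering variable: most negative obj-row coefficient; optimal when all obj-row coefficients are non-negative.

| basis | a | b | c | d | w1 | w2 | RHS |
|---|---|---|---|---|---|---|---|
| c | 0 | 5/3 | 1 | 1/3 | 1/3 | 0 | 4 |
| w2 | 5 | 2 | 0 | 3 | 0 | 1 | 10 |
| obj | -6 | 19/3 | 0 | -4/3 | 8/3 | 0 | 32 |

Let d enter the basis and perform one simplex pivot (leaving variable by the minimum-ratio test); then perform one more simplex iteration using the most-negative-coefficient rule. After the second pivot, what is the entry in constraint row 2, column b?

Ratio test on column d — row 1: 4/(1/3) = 12; row 2: 10/3 = 10/3. Minimum is 10/3 at row 2 (w2 leaves); pivot element 3.
Divide row 2 by 3; eliminate column d from the other rows.
Second iteration: most negative obj-row entry is -34/9 in column a, so a enters.
Ratio test on column a — row 1: entry -5/9 ≤ 0; row 2: (10/3)/(5/3) = 2. Minimum is 2 at row 2 (d leaves); pivot element 5/3.
Divide row 2 by 5/3; eliminate column a from the other rows.
After both pivots, the entry at constraint row 2, column b is 2/5.

2/5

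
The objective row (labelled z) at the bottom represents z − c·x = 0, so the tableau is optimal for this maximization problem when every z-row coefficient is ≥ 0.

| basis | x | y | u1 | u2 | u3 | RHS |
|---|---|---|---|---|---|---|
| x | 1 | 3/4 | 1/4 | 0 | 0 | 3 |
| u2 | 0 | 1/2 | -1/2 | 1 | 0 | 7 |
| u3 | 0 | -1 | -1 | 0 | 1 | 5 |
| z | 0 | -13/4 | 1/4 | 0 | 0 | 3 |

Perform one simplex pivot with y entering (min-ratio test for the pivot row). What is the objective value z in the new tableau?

Ratio test on column y — row 1: 3/(3/4) = 4; row 2: 7/(1/2) = 14; row 3: entry -1 ≤ 0. Minimum is 4 at row 1 (x leaves); pivot element 3/4.
Pivot on row 1; the z-row RHS becomes 3 − (-13/4)·4 = 16.

16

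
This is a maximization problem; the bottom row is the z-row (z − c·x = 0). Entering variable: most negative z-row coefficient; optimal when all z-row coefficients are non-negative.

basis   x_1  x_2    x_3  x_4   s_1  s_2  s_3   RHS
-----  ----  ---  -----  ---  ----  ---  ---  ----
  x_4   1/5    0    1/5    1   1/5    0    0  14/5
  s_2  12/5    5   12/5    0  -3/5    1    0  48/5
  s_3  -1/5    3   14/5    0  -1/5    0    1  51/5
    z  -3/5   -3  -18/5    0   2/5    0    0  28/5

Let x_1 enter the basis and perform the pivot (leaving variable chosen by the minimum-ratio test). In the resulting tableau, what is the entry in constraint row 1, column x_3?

Ratio test on column x_1 — row 1: (14/5)/(1/5) = 14; row 2: (48/5)/(12/5) = 4; row 3: entry -1/5 ≤ 0. Minimum is 4 at row 2 (s_2 leaves); pivot element 12/5.
Divide row 2 by 12/5; eliminate column x_1 from the other rows.
Row 1 update in column x_3: 1/5 − (1/5)·1 = 0.

0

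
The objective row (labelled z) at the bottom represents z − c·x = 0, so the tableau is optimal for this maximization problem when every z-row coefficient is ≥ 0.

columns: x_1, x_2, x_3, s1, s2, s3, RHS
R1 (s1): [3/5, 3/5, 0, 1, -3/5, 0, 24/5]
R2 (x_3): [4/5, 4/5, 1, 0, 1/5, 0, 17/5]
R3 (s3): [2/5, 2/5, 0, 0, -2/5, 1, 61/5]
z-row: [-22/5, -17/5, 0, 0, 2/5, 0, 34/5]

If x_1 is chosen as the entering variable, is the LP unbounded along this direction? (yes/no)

no

Column x_1 has positive entries in row(s) 1, 2, 3, so the ratio test bounds it — not unbounded.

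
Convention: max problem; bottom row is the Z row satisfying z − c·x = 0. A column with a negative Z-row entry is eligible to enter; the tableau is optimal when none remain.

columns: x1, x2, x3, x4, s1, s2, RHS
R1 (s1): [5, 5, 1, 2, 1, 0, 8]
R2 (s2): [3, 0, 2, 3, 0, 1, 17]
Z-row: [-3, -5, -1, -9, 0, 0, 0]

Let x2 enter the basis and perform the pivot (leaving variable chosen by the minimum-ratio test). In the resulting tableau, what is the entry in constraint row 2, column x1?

3

Ratio test on column x2 — row 1: 8/5 = 8/5; row 2: entry 0 ≤ 0. Minimum is 8/5 at row 1 (s1 leaves); pivot element 5.
Divide row 1 by 5; eliminate column x2 from the other rows.
Row 2 update in column x1: 3 − 0·1 = 3.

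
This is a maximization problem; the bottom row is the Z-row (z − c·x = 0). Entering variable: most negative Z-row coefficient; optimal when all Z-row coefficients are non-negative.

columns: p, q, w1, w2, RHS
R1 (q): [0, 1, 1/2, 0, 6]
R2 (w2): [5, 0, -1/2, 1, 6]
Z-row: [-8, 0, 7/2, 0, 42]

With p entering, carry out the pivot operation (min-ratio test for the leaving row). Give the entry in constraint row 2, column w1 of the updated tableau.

Ratio test on column p — row 1: entry 0 ≤ 0; row 2: 6/5 = 6/5. Minimum is 6/5 at row 2 (w2 leaves); pivot element 5.
Divide row 2 by 5; eliminate column p from the other rows.
In the new row 2, the w1 entry is the old entry divided by the pivot: (-1/2)/5 = -1/10.

-1/10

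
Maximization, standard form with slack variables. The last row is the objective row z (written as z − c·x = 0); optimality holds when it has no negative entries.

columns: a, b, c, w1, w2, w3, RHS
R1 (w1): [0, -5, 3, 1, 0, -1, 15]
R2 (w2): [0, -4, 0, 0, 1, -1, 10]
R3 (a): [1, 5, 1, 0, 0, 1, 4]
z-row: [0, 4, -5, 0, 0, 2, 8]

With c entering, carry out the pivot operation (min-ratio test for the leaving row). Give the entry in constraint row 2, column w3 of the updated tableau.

-1

Ratio test on column c — row 1: 15/3 = 5; row 2: entry 0 ≤ 0; row 3: 4/1 = 4. Minimum is 4 at row 3 (a leaves); pivot element 1.
Divide row 3 by 1; eliminate column c from the other rows.
Row 2 update in column w3: -1 − 0·1 = -1.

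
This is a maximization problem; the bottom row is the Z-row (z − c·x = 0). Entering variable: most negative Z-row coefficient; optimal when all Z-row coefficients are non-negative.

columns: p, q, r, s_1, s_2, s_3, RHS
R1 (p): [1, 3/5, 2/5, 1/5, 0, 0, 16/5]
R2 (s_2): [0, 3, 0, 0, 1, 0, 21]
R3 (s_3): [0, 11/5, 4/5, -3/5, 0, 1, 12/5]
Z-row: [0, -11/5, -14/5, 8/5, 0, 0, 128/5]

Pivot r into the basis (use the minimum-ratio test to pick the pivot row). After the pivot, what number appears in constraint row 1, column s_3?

Ratio test on column r — row 1: (16/5)/(2/5) = 8; row 2: entry 0 ≤ 0; row 3: (12/5)/(4/5) = 3. Minimum is 3 at row 3 (s_3 leaves); pivot element 4/5.
Divide row 3 by 4/5; eliminate column r from the other rows.
Row 1 update in column s_3: 0 − (2/5)·(5/4) = -1/2.

-1/2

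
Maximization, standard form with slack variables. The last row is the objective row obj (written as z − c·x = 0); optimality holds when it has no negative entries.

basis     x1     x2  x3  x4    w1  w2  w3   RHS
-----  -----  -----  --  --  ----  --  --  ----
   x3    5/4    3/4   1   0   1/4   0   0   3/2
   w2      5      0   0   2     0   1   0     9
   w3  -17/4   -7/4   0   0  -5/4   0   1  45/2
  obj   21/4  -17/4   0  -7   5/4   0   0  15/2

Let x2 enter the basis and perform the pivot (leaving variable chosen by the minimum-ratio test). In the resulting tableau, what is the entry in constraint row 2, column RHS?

9

Ratio test on column x2 — row 1: (3/2)/(3/4) = 2; row 2: entry 0 ≤ 0; row 3: entry -7/4 ≤ 0. Minimum is 2 at row 1 (x3 leaves); pivot element 3/4.
Divide row 1 by 3/4; eliminate column x2 from the other rows.
Row 2 update in column RHS: 9 − 0·2 = 9.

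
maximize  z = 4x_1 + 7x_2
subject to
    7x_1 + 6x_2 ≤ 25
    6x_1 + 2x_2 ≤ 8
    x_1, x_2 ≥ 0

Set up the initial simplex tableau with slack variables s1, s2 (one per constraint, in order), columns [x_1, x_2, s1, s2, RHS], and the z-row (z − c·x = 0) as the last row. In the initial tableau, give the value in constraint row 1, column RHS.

The RHS of constraint 1 is b_1 = 25.

25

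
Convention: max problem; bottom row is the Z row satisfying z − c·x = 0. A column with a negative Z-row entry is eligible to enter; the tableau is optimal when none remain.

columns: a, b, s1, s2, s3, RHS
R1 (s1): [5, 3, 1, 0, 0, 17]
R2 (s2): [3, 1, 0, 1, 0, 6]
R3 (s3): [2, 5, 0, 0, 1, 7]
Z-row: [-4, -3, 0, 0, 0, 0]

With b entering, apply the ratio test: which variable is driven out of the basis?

s3

Column b entries and ratios — s1: 17/3 = 17/3; s2: 6/1 = 6; s3: 7/5 = 7/5.
Smallest ratio is 7/5 in the row of s3, so s3 leaves.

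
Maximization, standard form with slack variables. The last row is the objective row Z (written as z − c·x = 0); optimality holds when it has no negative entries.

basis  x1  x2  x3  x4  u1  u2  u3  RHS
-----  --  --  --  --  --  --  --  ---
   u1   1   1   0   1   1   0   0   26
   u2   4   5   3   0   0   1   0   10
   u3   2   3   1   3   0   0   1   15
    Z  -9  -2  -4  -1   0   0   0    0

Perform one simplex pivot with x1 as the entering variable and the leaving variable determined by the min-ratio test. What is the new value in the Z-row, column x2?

Ratio test on column x1 — row 1: 26/1 = 26; row 2: 10/4 = 5/2; row 3: 15/2 = 15/2. Minimum is 5/2 at row 2 (u2 leaves); pivot element 4.
Divide row 2 by 4; eliminate column x1 from the other rows.
Z-row update in column x2: -2 − (-9)·(5/4) = 37/4.

37/4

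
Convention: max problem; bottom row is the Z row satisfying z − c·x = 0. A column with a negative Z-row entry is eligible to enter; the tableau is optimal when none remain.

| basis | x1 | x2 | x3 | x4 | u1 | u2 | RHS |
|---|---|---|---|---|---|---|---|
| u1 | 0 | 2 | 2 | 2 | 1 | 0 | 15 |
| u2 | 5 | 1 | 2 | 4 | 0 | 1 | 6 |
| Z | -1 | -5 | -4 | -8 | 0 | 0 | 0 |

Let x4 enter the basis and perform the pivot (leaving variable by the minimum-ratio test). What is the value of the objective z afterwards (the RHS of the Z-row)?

Ratio test on column x4 — row 1: 15/2 = 15/2; row 2: 6/4 = 3/2. Minimum is 3/2 at row 2 (u2 leaves); pivot element 4.
Pivot on row 2; the Z-row RHS becomes 0 − (-8)·(3/2) = 12.

12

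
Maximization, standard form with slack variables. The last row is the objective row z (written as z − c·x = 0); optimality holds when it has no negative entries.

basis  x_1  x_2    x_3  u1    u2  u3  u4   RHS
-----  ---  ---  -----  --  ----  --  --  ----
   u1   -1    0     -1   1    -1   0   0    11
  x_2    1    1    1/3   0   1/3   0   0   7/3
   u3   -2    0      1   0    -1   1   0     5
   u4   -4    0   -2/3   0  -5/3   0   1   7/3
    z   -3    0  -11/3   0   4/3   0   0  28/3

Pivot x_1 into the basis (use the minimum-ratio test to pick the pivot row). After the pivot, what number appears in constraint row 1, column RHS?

Ratio test on column x_1 — row 1: entry -1 ≤ 0; row 2: (7/3)/1 = 7/3; row 3: entry -2 ≤ 0; row 4: entry -4 ≤ 0. Minimum is 7/3 at row 2 (x_2 leaves); pivot element 1.
Divide row 2 by 1; eliminate column x_1 from the other rows.
Row 1 update in column RHS: 11 − (-1)·(7/3) = 40/3.

40/3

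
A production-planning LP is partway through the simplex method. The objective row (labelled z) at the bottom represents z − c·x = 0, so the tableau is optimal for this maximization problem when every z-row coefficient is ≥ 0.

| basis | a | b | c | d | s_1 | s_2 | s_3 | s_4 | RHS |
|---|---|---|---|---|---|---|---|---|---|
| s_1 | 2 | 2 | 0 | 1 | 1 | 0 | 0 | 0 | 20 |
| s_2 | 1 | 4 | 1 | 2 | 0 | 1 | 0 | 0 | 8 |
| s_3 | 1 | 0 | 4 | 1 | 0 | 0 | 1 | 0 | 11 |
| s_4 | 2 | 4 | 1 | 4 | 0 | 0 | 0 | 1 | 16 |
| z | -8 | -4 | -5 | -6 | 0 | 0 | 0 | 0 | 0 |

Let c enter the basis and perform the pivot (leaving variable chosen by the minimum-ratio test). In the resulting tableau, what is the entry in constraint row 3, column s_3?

Ratio test on column c — row 1: entry 0 ≤ 0; row 2: 8/1 = 8; row 3: 11/4 = 11/4; row 4: 16/1 = 16. Minimum is 11/4 at row 3 (s_3 leaves); pivot element 4.
Divide row 3 by 4; eliminate column c from the other rows.
In the new row 3, the s_3 entry is the old entry divided by the pivot: 1/4 = 1/4.

1/4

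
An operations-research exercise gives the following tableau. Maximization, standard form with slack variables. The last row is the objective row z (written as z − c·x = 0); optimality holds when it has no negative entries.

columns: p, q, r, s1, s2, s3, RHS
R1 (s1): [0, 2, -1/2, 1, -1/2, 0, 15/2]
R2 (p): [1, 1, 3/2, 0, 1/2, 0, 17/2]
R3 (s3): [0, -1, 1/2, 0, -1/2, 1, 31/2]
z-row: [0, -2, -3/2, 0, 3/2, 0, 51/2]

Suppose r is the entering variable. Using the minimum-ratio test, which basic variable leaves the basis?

p

Column r entries and ratios — s1: -1/2 ≤ 0, skip; p: (17/2)/(3/2) = 17/3; s3: (31/2)/(1/2) = 31.
Smallest ratio is 17/3 in the row of p, so p leaves.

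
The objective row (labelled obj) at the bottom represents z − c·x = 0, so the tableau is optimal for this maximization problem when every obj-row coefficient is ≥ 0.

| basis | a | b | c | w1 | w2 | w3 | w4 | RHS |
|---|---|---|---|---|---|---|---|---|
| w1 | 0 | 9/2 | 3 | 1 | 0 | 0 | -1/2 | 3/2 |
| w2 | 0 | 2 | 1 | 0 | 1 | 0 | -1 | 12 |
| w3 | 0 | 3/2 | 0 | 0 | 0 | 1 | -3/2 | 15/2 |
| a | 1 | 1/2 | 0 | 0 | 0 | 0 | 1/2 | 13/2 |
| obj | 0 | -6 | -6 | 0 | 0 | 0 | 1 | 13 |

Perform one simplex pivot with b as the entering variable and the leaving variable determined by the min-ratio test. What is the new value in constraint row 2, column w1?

Ratio test on column b — row 1: (3/2)/(9/2) = 1/3; row 2: 12/2 = 6; row 3: (15/2)/(3/2) = 5; row 4: (13/2)/(1/2) = 13. Minimum is 1/3 at row 1 (w1 leaves); pivot element 9/2.
Divide row 1 by 9/2; eliminate column b from the other rows.
Row 2 update in column w1: 0 − 2·(2/9) = -4/9.

-4/9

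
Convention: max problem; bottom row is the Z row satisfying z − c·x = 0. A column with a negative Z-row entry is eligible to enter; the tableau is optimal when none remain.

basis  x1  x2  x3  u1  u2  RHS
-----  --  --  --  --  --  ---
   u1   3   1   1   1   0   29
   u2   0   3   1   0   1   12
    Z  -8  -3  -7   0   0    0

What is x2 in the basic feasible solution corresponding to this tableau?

x2 is not in the basis, so in the current basic feasible solution x2 = 0.

0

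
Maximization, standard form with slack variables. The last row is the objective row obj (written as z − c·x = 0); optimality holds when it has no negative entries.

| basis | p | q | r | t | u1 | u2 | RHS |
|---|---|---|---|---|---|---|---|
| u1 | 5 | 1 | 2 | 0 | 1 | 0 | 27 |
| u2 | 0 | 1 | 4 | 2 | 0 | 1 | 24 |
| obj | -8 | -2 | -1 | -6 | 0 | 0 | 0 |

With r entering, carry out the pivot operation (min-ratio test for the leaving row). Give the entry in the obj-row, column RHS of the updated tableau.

6

Ratio test on column r — row 1: 27/2 = 27/2; row 2: 24/4 = 6. Minimum is 6 at row 2 (u2 leaves); pivot element 4.
Divide row 2 by 4; eliminate column r from the other rows.
obj-row update in column RHS: 0 − (-1)·6 = 6.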